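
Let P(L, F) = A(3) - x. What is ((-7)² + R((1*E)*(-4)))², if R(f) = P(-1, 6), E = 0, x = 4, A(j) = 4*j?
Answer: 3249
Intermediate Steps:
P(L, F) = 8 (P(L, F) = 4*3 - 1*4 = 12 - 4 = 8)
R(f) = 8
((-7)² + R((1*E)*(-4)))² = ((-7)² + 8)² = (49 + 8)² = 57² = 3249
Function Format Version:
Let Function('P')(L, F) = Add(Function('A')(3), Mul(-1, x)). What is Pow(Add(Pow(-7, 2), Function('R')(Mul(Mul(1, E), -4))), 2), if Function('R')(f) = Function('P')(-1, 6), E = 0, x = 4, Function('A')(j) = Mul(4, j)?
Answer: 3249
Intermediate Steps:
Function('P')(L, F) = 8 (Function('P')(L, F) = Add(Mul(4, 3), Mul(-1, 4)) = Add(12, -4) = 8)
Function('R')(f) = 8
Pow(Add(Pow(-7, 2), Function('R')(Mul(Mul(1, E), -4))), 2) = Pow(Add(Pow(-7, 2), 8), 2) = Pow(Add(49, 8), 2) = Pow(57, 2) = 3249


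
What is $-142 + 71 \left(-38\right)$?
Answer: $-2840$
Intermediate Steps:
$-142 + 71 \left(-38\right) = -142 - 2698 = -2840$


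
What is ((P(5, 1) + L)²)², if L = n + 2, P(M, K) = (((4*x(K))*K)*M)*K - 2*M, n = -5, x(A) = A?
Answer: 2401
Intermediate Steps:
P(M, K) = -2*M + 4*M*K³ (P(M, K) = (((4*K)*K)*M)*K - 2*M = ((4*K²)*M)*K - 2*M = (4*M*K²)*K - 2*M = 4*M*K³ - 2*M = -2*M + 4*M*K³)
L = -3 (L = -5 + 2 = -3)
((P(5, 1) + L)²)² = ((2*5*(-1 + 2*1³) - 3)²)² = ((2*5*(-1 + 2*1) - 3)²)² = ((2*5*(-1 + 2) - 3)²)² = ((2*5*1 - 3)²)² = ((10 - 3)²)² = (7²)² = 49² = 2401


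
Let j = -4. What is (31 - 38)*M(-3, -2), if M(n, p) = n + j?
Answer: 49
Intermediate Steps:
M(n, p) = -4 + n (M(n, p) = n - 4 = -4 + n)
(31 - 38)*M(-3, -2) = (31 - 38)*(-4 - 3) = -7*(-7) = 49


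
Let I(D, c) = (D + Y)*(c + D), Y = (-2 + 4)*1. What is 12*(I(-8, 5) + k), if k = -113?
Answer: -1140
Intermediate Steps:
Y = 2 (Y = 2*1 = 2)
I(D, c) = (2 + D)*(D + c) (I(D, c) = (D + 2)*(c + D) = (2 + D)*(D + c))
12*(I(-8, 5) + k) = 12*(((-8)**2 + 2*(-8) + 2*5 - 8*5) - 113) = 12*((64 - 16 + 10 - 40) - 113) = 12*(18 - 113) = 12*(-95) = -1140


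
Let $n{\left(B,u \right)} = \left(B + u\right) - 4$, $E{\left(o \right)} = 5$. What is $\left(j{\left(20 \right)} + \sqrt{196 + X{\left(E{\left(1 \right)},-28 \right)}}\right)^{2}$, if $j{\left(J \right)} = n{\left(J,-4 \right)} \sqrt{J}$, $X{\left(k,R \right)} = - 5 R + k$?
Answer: $3221 + 48 \sqrt{1705} \approx 5203.0$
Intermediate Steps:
$X{\left(k,R \right)} = k - 5 R$
$n{\left(B,u \right)} = -4 + B + u$
$j{\left(J \right)} = \sqrt{J} \left(-8 + J\right)$ ($j{\left(J \right)} = \left(-4 + J - 4\right) \sqrt{J} = \left(-8 + J\right) \sqrt{J} = \sqrt{J} \left(-8 + J\right)$)
$\left(j{\left(20 \right)} + \sqrt{196 + X{\left(E{\left(1 \right)},-28 \right)}}\right)^{2} = \left(\sqrt{20} \left(-8 + 20\right) + \sqrt{196 + \left(5 - -140\right)}\right)^{2} = \left(2 \sqrt{5} \cdot 12 + \sqrt{196 + \left(5 + 140\right)}\right)^{2} = \left(24 \sqrt{5} + \sqrt{196 + 145}\right)^{2} = \left(24 \sqrt{5} + \sqrt{341}\right)^{2} = \left(\sqrt{341} + 24 \sqrt{5}\right)^{2}$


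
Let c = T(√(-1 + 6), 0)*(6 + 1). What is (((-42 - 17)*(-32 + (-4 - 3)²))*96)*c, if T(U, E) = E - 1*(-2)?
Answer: -1348032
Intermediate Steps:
T(U, E) = 2 + E (T(U, E) = E + 2 = 2 + E)
c = 14 (c = (2 + 0)*(6 + 1) = 2*7 = 14)
(((-42 - 17)*(-32 + (-4 - 3)²))*96)*c = (((-42 - 17)*(-32 + (-4 - 3)²))*96)*14 = (-59*(-32 + (-7)²)*96)*14 = (-59*(-32 + 49)*96)*14 = (-59*17*96)*14 = -1003*96*14 = -96288*14 = -1348032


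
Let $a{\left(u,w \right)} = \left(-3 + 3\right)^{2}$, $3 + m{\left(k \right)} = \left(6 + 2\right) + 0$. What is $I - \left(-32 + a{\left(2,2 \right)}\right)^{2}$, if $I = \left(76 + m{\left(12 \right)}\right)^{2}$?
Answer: $5537$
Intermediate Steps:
$m{\left(k \right)} = 5$ ($m{\left(k \right)} = -3 + \left(\left(6 + 2\right) + 0\right) = -3 + \left(8 + 0\right) = -3 + 8 = 5$)
$a{\left(u,w \right)} = 0$ ($a{\left(u,w \right)} = 0^{2} = 0$)
$I = 6561$ ($I = \left(76 + 5\right)^{2} = 81^{2} = 6561$)
$I - \left(-32 + a{\left(2,2 \right)}\right)^{2} = 6561 - \left(-32 + 0\right)^{2} = 6561 - \left(-32\right)^{2} = 6561 - 1024 = 5537$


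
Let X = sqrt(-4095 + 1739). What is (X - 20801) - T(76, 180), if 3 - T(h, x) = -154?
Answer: -20958 + 2*I*sqrt(589) ≈ -20958.0 + 48.539*I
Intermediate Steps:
X = 2*I*sqrt(589) (X = sqrt(-2356) = 2*I*sqrt(589) ≈ 48.539*I)
T(h, x) = 157 (T(h, x) = 3 - 1*(-154) = 3 + 154 = 157)
(X - 20801) - T(76, 180) = (2*I*sqrt(589) - 20801) - 1*157 = (-20801 + 2*I*sqrt(589)) - 157 = -20958 + 2*I*sqrt(589)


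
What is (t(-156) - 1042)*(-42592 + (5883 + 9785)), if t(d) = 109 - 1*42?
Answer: 26250900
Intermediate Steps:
t(d) = 67 (t(d) = 109 - 42 = 67)
(t(-156) - 1042)*(-42592 + (5883 + 9785)) = (67 - 1042)*(-42592 + (5883 + 9785)) = -975*(-42592 + 15668) = -975*(-26924) = 26250900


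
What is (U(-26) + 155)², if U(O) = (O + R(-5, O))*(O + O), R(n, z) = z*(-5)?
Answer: 27594009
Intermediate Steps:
R(n, z) = -5*z
U(O) = -8*O² (U(O) = (O - 5*O)*(O + O) = (-4*O)*(2*O) = -8*O²)
(U(-26) + 155)² = (-8*(-26)² + 155)² = (-8*676 + 155)² = (-5408 + 155)² = (-5253)² = 27594009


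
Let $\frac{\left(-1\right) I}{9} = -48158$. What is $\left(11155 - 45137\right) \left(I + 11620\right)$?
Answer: $-15123417244$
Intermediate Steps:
$I = 433422$ ($I = \left(-9\right) \left(-48158\right) = 433422$)
$\left(11155 - 45137\right) \left(I + 11620\right) = \left(11155 - 45137\right) \left(433422 + 11620\right) = \left(-33982\right) 445042 = -15123417244$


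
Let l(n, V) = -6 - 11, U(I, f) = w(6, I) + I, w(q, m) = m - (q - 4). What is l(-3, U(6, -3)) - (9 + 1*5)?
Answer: -31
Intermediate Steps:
w(q, m) = 4 + m - q (w(q, m) = m - (-4 + q) = m + (4 - q) = 4 + m - q)
U(I, f) = -2 + 2*I (U(I, f) = (4 + I - 1*6) + I = (4 + I - 6) + I = (-2 + I) + I = -2 + 2*I)
l(n, V) = -17
l(-3, U(6, -3)) - (9 + 1*5) = -17 - (9 + 1*5) = -17 - (9 + 5) = -17 - 1*14 = -17 - 14 = -31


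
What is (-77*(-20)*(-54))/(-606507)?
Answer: 2520/18379 ≈ 0.13711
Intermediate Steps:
(-77*(-20)*(-54))/(-606507) = (1540*(-54))*(-1/606507) = -83160*(-1/606507) = 2520/18379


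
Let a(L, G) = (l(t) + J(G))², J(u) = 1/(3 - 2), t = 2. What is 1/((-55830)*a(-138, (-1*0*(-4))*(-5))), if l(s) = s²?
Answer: -1/1395750 ≈ -7.1646e-7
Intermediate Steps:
J(u) = 1 (J(u) = 1/1 = 1)
a(L, G) = 25 (a(L, G) = (2² + 1)² = (4 + 1)² = 5² = 25)
1/((-55830)*a(-138, (-1*0*(-4))*(-5))) = 1/(-55830*25) = -1/55830*1/25 = -1/1395750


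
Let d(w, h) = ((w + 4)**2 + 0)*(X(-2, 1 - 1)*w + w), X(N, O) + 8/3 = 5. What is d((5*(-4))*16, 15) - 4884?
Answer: -319553852/3 ≈ -1.0652e+8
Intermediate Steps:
X(N, O) = 7/3 (X(N, O) = -8/3 + 5 = 7/3)
d(w, h) = 10*w*(4 + w)**2/3 (d(w, h) = ((w + 4)**2 + 0)*(7*w/3 + w) = ((4 + w)**2 + 0)*(10*w/3) = (4 + w)**2*(10*w/3) = 10*w*(4 + w)**2/3)
d((5*(-4))*16, 15) - 4884 = 10*((5*(-4))*16)*(4 + (5*(-4))*16)**2/3 - 4884 = 10*(-20*16)*(4 - 20*16)**2/3 - 4884 = (10/3)*(-320)*(4 - 320)**2 - 4884 = (10/3)*(-320)*(-316)**2 - 4884 = (10/3)*(-320)*99856 - 4884 = -319539200/3 - 4884 = -319553852/3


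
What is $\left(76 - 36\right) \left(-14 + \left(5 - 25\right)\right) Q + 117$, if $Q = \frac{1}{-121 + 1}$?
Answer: $\frac{385}{3} \approx 128.33$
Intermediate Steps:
$Q = - \frac{1}{120}$ ($Q = \frac{1}{-120} = - \frac{1}{120} \approx -0.0083333$)
$\left(76 - 36\right) \left(-14 + \left(5 - 25\right)\right) Q + 117 = \left(76 - 36\right) \left(-14 + \left(5 - 25\right)\right) \left(- \frac{1}{120}\right) + 117 = 40 \left(-14 + \left(5 - 25\right)\right) \left(- \frac{1}{120}\right) + 117 = 40 \left(-14 - 20\right) \left(- \frac{1}{120}\right) + 117 = 40 \left(-34\right) \left(- \frac{1}{120}\right) + 117 = \left(-1360\right) \left(- \frac{1}{120}\right) + 117 = \frac{34}{3} + 117 = \frac{385}{3}$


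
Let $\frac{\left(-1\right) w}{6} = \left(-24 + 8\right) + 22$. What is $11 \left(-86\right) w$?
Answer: $34056$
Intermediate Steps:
$w = -36$ ($w = - 6 \left(\left(-24 + 8\right) + 22\right) = - 6 \left(-16 + 22\right) = \left(-6\right) 6 = -36$)
$11 \left(-86\right) w = 11 \left(-86\right) \left(-36\right) = \left(-946\right) \left(-36\right) = 34056$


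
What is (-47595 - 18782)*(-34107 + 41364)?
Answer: -481697889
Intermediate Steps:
(-47595 - 18782)*(-34107 + 41364) = -66377*7257 = -481697889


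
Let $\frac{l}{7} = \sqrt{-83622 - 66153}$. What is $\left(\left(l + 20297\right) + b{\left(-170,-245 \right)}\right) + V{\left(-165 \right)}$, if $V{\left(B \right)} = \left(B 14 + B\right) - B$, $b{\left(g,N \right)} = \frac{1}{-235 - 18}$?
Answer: $\frac{4550710}{253} + 35 i \sqrt{5991} \approx 17987.0 + 2709.1 i$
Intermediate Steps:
$b{\left(g,N \right)} = - \frac{1}{253}$ ($b{\left(g,N \right)} = \frac{1}{-253} = - \frac{1}{253}$)
$l = 35 i \sqrt{5991}$ ($l = 7 \sqrt{-83622 - 66153} = 7 \sqrt{-149775} = 7 \cdot 5 i \sqrt{5991} = 35 i \sqrt{5991} \approx 2709.1 i$)
$V{\left(B \right)} = 14 B$ ($V{\left(B \right)} = \left(14 B + B\right) - B = 15 B - B = 14 B$)
$\left(\left(l + 20297\right) + b{\left(-170,-245 \right)}\right) + V{\left(-165 \right)} = \left(\left(35 i \sqrt{5991} + 20297\right) - \frac{1}{253}\right) + 14 \left(-165\right) = \left(\left(20297 + 35 i \sqrt{5991}\right) - \frac{1}{253}\right) - 2310 = \left(\frac{5135140}{253} + 35 i \sqrt{5991}\right) - 2310 = \frac{4550710}{253} + 35 i \sqrt{5991}$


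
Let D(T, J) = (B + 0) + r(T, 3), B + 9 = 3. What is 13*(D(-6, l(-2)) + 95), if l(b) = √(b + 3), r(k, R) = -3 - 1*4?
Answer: 1066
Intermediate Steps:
B = -6 (B = -9 + 3 = -6)
r(k, R) = -7 (r(k, R) = -3 - 4 = -7)
l(b) = √(3 + b)
D(T, J) = -13 (D(T, J) = (-6 + 0) - 7 = -6 - 7 = -13)
13*(D(-6, l(-2)) + 95) = 13*(-13 + 95) = 13*82 = 1066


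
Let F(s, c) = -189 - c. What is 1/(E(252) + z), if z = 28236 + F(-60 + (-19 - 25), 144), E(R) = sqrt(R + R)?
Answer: 9301/259525635 - 2*sqrt(14)/259525635 ≈ 3.5810e-5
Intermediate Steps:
E(R) = sqrt(2)*sqrt(R) (E(R) = sqrt(2*R) = sqrt(2)*sqrt(R))
z = 27903 (z = 28236 + (-189 - 1*144) = 28236 + (-189 - 144) = 28236 - 333 = 27903)
1/(E(252) + z) = 1/(sqrt(2)*sqrt(252) + 27903) = 1/(sqrt(2)*(6*sqrt(7)) + 27903) = 1/(6*sqrt(14) + 27903) = 1/(27903 + 6*sqrt(14))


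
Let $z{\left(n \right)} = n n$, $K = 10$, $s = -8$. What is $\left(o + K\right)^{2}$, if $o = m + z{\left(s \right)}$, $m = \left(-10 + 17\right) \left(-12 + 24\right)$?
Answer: $24964$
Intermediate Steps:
$z{\left(n \right)} = n^{2}$
$m = 84$ ($m = 7 \cdot 12 = 84$)
$o = 148$ ($o = 84 + \left(-8\right)^{2} = 84 + 64 = 148$)
$\left(o + K\right)^{2} = \left(148 + 10\right)^{2} = 158^{2} = 24964$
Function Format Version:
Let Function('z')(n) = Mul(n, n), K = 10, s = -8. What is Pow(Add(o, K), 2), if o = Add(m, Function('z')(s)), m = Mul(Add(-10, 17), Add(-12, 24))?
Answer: 24964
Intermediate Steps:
Function('z')(n) = Pow(n, 2)
m = 84 (m = Mul(7, 12) = 84)
o = 148 (o = Add(84, Pow(-8, 2)) = Add(84, 64) = 148)
Pow(Add(o, K), 2) = Pow(Add(148, 10), 2) = Pow(158, 2) = 24964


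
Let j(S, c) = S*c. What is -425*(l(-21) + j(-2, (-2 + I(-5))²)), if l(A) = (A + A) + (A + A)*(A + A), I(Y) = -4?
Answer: -701250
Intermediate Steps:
l(A) = 2*A + 4*A² (l(A) = 2*A + (2*A)*(2*A) = 2*A + 4*A²)
-425*(l(-21) + j(-2, (-2 + I(-5))²)) = -425*(2*(-21)*(1 + 2*(-21)) - 2*(-2 - 4)²) = -425*(2*(-21)*(1 - 42) - 2*(-6)²) = -425*(2*(-21)*(-41) - 2*36) = -425*(1722 - 72) = -425*1650 = -701250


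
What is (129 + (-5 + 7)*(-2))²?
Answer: 15625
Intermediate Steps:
(129 + (-5 + 7)*(-2))² = (129 + 2*(-2))² = (129 - 4)² = 125² = 15625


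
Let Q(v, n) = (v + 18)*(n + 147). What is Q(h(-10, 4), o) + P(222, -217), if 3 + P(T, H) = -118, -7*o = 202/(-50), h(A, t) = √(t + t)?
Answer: 443693/175 + 51652*√2/175 ≈ 2952.8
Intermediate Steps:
h(A, t) = √2*√t (h(A, t) = √(2*t) = √2*√t)
o = 101/175 (o = -202/(7*(-50)) = -202*(-1)/(7*50) = -⅐*(-101/25) = 101/175 ≈ 0.57714)
Q(v, n) = (18 + v)*(147 + n)
P(T, H) = -121 (P(T, H) = -3 - 118 = -121)
Q(h(-10, 4), o) + P(222, -217) = (2646 + 18*(101/175) + 147*(√2*√4) + 101*(√2*√4)/175) - 121 = (2646 + 1818/175 + 147*(√2*2) + 101*(√2*2)/175) - 121 = (2646 + 1818/175 + 147*(2*√2) + 101*(2*√2)/175) - 121 = (2646 + 1818/175 + 294*√2 + 202*√2/175) - 121 = (464868/175 + 51652*√2/175) - 121 = 443693/175 + 51652*√2/175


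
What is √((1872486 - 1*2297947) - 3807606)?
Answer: I*√4233067 ≈ 2057.4*I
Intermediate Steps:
√((1872486 - 1*2297947) - 3807606) = √((1872486 - 2297947) - 3807606) = √(-425461 - 3807606) = √(-4233067) = I*√4233067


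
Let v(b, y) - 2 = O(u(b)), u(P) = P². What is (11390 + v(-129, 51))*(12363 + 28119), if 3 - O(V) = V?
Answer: -212368572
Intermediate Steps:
O(V) = 3 - V
v(b, y) = 5 - b² (v(b, y) = 2 + (3 - b²) = 5 - b²)
(11390 + v(-129, 51))*(12363 + 28119) = (11390 + (5 - 1*(-129)²))*(12363 + 28119) = (11390 + (5 - 1*16641))*40482 = (11390 + (5 - 16641))*40482 = (11390 - 16636)*40482 = -5246*40482 = -212368572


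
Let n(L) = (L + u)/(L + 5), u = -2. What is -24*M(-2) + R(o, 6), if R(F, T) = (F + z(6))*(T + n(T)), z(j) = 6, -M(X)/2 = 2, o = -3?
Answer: 1266/11 ≈ 115.09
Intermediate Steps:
M(X) = -4 (M(X) = -2*2 = -4)
n(L) = (-2 + L)/(5 + L) (n(L) = (L - 2)/(L + 5) = (-2 + L)/(5 + L))
R(F, T) = (6 + F)*(T + (-2 + T)/(5 + T)) (R(F, T) = (F + 6)*(T + (-2 + T)/(5 + T)) = (6 + F)*(T + (-2 + T)/(5 + T)))
-24*M(-2) + R(o, 6) = -24*(-4) + (-12 + 6*6 - 3*(-2 + 6) + 6*(5 + 6)*(6 - 3))/(5 + 6) = 96 + (-12 + 36 - 3*4 + 6*11*3)/11 = 96 + (-12 + 36 - 12 + 198)/11 = 96 + (1/11)*210 = 96 + 210/11 = 1266/11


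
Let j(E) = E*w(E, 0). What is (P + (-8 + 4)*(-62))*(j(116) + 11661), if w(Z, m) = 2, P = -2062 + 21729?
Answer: 236849095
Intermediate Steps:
P = 19667
j(E) = 2*E (j(E) = E*2 = 2*E)
(P + (-8 + 4)*(-62))*(j(116) + 11661) = (19667 + (-8 + 4)*(-62))*(2*116 + 11661) = (19667 - 4*(-62))*(232 + 11661) = (19667 + 248)*11893 = 19915*11893 = 236849095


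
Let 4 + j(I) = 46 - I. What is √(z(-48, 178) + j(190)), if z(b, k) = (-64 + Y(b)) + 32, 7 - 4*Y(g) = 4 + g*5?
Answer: 3*I*√53/2 ≈ 10.92*I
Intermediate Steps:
Y(g) = ¾ - 5*g/4 (Y(g) = 7/4 - (4 + g*5)/4 = 7/4 - (4 + 5*g)/4 = 7/4 + (-1 - 5*g/4) = ¾ - 5*g/4)
j(I) = 42 - I (j(I) = -4 + (46 - I) = 42 - I)
z(b, k) = -125/4 - 5*b/4 (z(b, k) = (-64 + (¾ - 5*b/4)) + 32 = (-253/4 - 5*b/4) + 32 = -125/4 - 5*b/4)
√(z(-48, 178) + j(190)) = √((-125/4 - 5/4*(-48)) + (42 - 1*190)) = √((-125/4 + 60) + (42 - 190)) = √(115/4 - 148) = √(-477/4) = 3*I*√53/2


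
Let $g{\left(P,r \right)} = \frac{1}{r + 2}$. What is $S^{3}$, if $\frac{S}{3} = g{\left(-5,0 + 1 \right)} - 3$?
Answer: $-512$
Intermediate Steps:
$g{\left(P,r \right)} = \frac{1}{2 + r}$
$S = -8$ ($S = 3 \left(\frac{1}{2 + \left(0 + 1\right)} - 3\right) = 3 \left(\frac{1}{2 + 1} - 3\right) = 3 \left(\frac{1}{3} - 3\right) = 3 \left(- \frac{8}{3}\right) = -8$)
$S^{3} = \left(-8\right)^{3} = -512$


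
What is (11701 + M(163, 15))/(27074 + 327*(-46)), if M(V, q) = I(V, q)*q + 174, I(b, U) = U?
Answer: 3025/3008 ≈ 1.0057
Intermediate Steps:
M(V, q) = 174 + q**2 (M(V, q) = q*q + 174 = q**2 + 174 = 174 + q**2)
(11701 + M(163, 15))/(27074 + 327*(-46)) = (11701 + (174 + 15**2))/(27074 + 327*(-46)) = (11701 + (174 + 225))/(27074 - 15042) = (11701 + 399)/12032 = 12100*(1/12032) = 3025/3008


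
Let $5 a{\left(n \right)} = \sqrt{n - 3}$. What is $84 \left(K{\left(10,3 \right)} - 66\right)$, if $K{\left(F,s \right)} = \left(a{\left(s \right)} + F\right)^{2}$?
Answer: $2856$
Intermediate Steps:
$a{\left(n \right)} = \frac{\sqrt{-3 + n}}{5}$ ($a{\left(n \right)} = \frac{\sqrt{n - 3}}{5} = \frac{\sqrt{-3 + n}}{5}$)
$K{\left(F,s \right)} = \left(F + \frac{\sqrt{-3 + s}}{5}\right)^{2}$ ($K{\left(F,s \right)} = \left(\frac{\sqrt{-3 + s}}{5} + F\right)^{2} = \left(F + \frac{\sqrt{-3 + s}}{5}\right)^{2}$)
$84 \left(K{\left(10,3 \right)} - 66\right) = 84 \left(\frac{\left(\sqrt{-3 + 3} + 5 \cdot 10\right)^{2}}{25} - 66\right) = 84 \left(\frac{\left(\sqrt{0} + 50\right)^{2}}{25} - 66\right) = 84 \left(\frac{\left(0 + 50\right)^{2}}{25} - 66\right) = 84 \left(\frac{50^{2}}{25} - 66\right) = 84 \left(\frac{1}{25} \cdot 2500 - 66\right) = 84 \left(100 - 66\right) = 84 \cdot 34 = 2856$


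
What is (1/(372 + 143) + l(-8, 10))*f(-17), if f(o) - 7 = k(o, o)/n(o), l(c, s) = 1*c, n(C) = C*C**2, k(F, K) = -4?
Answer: -28334601/506039 ≈ -55.993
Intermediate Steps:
n(C) = C**3
l(c, s) = c
f(o) = 7 - 4/o**3
(1/(372 + 143) + l(-8, 10))*f(-17) = (1/(372 + 143) - 8)*(7 - 4/(-17)**3) = (1/515 - 8)*(7 - 4*(-1/4913)) = (1/515 - 8)*(7 + 4/4913) = -4119/515*34395/4913 = -28334601/506039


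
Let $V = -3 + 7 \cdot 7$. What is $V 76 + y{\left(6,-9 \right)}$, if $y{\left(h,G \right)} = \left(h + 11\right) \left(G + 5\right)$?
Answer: $3428$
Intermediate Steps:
$y{\left(h,G \right)} = \left(5 + G\right) \left(11 + h\right)$ ($y{\left(h,G \right)} = \left(11 + h\right) \left(5 + G\right) = \left(5 + G\right) \left(11 + h\right)$)
$V = 46$ ($V = -3 + 49 = 46$)
$V 76 + y{\left(6,-9 \right)} = 46 \cdot 76 + \left(55 + 5 \cdot 6 + 11 \left(-9\right) - 54\right) = 3496 + \left(55 + 30 - 99 - 54\right) = 3496 - 68 = 3428$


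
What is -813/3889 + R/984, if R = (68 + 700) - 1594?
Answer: -2006153/1913388 ≈ -1.0485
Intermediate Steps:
R = -826 (R = 768 - 1594 = -826)
-813/3889 + R/984 = -813/3889 - 826/984 = -813*1/3889 - 826*1/984 = -813/3889 - 413/492 = -2006153/1913388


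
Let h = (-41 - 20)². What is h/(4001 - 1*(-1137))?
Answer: 3721/5138 ≈ 0.72421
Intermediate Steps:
h = 3721 (h = (-61)² = 3721)
h/(4001 - 1*(-1137)) = 3721/(4001 - 1*(-1137)) = 3721/(4001 + 1137) = 3721/5138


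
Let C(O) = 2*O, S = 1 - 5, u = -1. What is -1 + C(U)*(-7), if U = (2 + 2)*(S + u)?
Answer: 279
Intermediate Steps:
S = -4
U = -20 (U = (2 + 2)*(-4 - 1) = 4*(-5) = -20)
-1 + C(U)*(-7) = -1 + (2*(-20))*(-7) = -1 - 40*(-7) = -1 + 280 = 279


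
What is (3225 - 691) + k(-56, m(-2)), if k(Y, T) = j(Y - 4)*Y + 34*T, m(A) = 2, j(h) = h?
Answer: 5962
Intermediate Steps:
k(Y, T) = 34*T + Y*(-4 + Y) (k(Y, T) = (Y - 4)*Y + 34*T = (-4 + Y)*Y + 34*T = Y*(-4 + Y) + 34*T = 34*T + Y*(-4 + Y))
(3225 - 691) + k(-56, m(-2)) = (3225 - 691) + (34*2 - 56*(-4 - 56)) = 2534 + (68 - 56*(-60)) = 2534 + (68 + 3360) = 2534 + 3428 = 5962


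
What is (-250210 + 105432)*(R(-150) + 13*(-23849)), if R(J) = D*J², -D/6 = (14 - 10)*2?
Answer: 201246776786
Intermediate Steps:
D = -48 (D = -6*(14 - 10)*2 = -24*2 = -6*8 = -48)
R(J) = -48*J²
(-250210 + 105432)*(R(-150) + 13*(-23849)) = (-250210 + 105432)*(-48*(-150)² + 13*(-23849)) = -144778*(-48*22500 - 310037) = -144778*(-1080000 - 310037) = -144778*(-1390037) = 201246776786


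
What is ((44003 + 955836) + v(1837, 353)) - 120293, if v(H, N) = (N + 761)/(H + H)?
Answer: 1615726559/1837 ≈ 8.7955e+5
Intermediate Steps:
v(H, N) = (761 + N)/(2*H) (v(H, N) = (761 + N)/((2*H)) = (761 + N)*(1/(2*H)) = (761 + N)/(2*H))
((44003 + 955836) + v(1837, 353)) - 120293 = ((44003 + 955836) + (1/2)*(761 + 353)/1837) - 120293 = (999839 + (1/2)*(1/1837)*1114) - 120293 = (999839 + 557/1837) - 120293 = 1836704800/1837 - 120293 = 1615726559/1837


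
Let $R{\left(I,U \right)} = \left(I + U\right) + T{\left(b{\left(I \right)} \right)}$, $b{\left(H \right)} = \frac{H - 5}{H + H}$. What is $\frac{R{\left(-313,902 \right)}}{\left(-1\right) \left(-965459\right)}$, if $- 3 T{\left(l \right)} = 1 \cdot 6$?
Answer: $\frac{587}{965459} \approx 0.000608$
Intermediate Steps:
$b{\left(H \right)} = \frac{-5 + H}{2 H}$
$T{\left(l \right)} = -2$ ($T{\left(l \right)} = - \frac{1 \cdot 6}{3} = \left(- \frac{1}{3}\right) 6 = -2$)
$R{\left(I,U \right)} = -2 + I + U$ ($R{\left(I,U \right)} = \left(I + U\right) - 2 = -2 + I + U$)
$\frac{R{\left(-313,902 \right)}}{\left(-1\right) \left(-965459\right)} = \frac{-2 - 313 + 902}{\left(-1\right) \left(-965459\right)} = \frac{587}{965459}$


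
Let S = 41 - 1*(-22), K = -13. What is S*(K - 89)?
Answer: -6426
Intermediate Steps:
S = 63 (S = 41 + 22 = 63)
S*(K - 89) = 63*(-13 - 89) = 63*(-102) = -6426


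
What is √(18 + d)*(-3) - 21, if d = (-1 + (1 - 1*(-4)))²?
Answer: -21 - 3*√34 ≈ -38.493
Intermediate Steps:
d = 16 (d = (-1 + (1 + 4))² = (-1 + 5)² = 4² = 16)
√(18 + d)*(-3) - 21 = √(18 + 16)*(-3) - 21 = √34*(-3) - 21 = -3*√34 - 21 = -21 - 3*√34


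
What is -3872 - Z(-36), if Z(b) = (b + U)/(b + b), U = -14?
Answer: -139417/36 ≈ -3872.7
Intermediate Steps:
Z(b) = (-14 + b)/(2*b) (Z(b) = (b - 14)/(b + b) = (-14 + b)/((2*b)) = (-14 + b)*(1/(2*b)) = (-14 + b)/(2*b))
-3872 - Z(-36) = -3872 - (-14 - 36)/(2*(-36)) = -3872 - (-1)*(-50)/(2*36) = -3872 - 1*25/36 = -3872 - 25/36 = -139417/36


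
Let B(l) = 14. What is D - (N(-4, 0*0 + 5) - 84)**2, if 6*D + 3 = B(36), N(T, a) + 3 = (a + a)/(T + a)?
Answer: -35563/6 ≈ -5927.2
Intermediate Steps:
N(T, a) = -3 + 2*a/(T + a) (N(T, a) = -3 + (a + a)/(T + a) = -3 + (2*a)/(T + a) = -3 + 2*a/(T + a))
D = 11/6 (D = -1/2 + (1/6)*14 = -1/2 + 7/3 = 11/6 ≈ 1.8333)
D - (N(-4, 0*0 + 5) - 84)**2 = 11/6 - ((-(0*0 + 5) - 3*(-4))/(-4 + (0*0 + 5)) - 84)**2 = 11/6 - ((-(0 + 5) + 12)/(-4 + (0 + 5)) - 84)**2 = 11/6 - ((-1*5 + 12)/(-4 + 5) - 84)**2 = 11/6 - ((-5 + 12)/1 - 84)**2 = 11/6 - (1*7 - 84)**2 = 11/6 - (7 - 84)**2 = 11/6 - 1*(-77)**2 = 11/6 - 1*5929 = 11/6 - 5929 = -35563/6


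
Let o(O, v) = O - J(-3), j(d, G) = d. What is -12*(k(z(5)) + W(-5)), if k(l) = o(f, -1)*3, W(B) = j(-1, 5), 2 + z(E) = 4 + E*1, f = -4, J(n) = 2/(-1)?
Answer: 84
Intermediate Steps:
J(n) = -2 (J(n) = 2*(-1) = -2)
o(O, v) = 2 + O (o(O, v) = O - 1*(-2) = O + 2 = 2 + O)
z(E) = 2 + E (z(E) = -2 + (4 + E*1) = -2 + (4 + E) = 2 + E)
W(B) = -1
k(l) = -6 (k(l) = (2 - 4)*3 = -2*3 = -6)
-12*(k(z(5)) + W(-5)) = -12*(-6 - 1) = -12*(-7) = 84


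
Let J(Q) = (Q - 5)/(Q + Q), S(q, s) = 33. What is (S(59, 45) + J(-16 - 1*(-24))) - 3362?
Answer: -53261/16 ≈ -3328.8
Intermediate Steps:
J(Q) = (-5 + Q)/(2*Q) (J(Q) = (-5 + Q)/((2*Q)) = (-5 + Q)*(1/(2*Q)) = (-5 + Q)/(2*Q))
(S(59, 45) + J(-16 - 1*(-24))) - 3362 = (33 + (-5 + (-16 - 1*(-24)))/(2*(-16 - 1*(-24)))) - 3362 = (33 + (-5 + (-16 + 24))/(2*(-16 + 24))) - 3362 = (33 + (1/2)*(-5 + 8)/8) - 3362 = (33 + (1/2)*(1/8)*3) - 3362 = (33 + 3/16) - 3362 = 531/16 - 3362 = -53261/16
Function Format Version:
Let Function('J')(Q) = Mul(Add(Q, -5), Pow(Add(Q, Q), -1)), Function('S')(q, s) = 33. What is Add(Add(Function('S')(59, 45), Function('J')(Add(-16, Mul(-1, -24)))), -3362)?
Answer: Rational(-53261, 16) ≈ -3328.8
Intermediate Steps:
Function('J')(Q) = Mul(Rational(1, 2), Pow(Q, -1), Add(-5, Q)) (Function('J')(Q) = Mul(Add(-5, Q), Pow(Mul(2, Q), -1)) = Mul(Add(-5, Q), Mul(Rational(1, 2), Pow(Q, -1))) = Mul(Rational(1, 2), Pow(Q, -1), Add(-5, Q)))
Add(Add(Function('S')(59, 45), Function('J')(Add(-16, Mul(-1, -24)))), -3362) = Add(Add(33, Mul(Rational(1, 2), Pow(Add(-16, Mul(-1, -24)), -1), Add(-5, Add(-16, Mul(-1, -24))))), -3362) = Add(Add(33, Mul(Rational(1, 2), Pow(Add(-16, 24), -1), Add(-5, Add(-16, 24)))), -3362) = Add(Add(33, Mul(Rational(1, 2), Pow(8, -1), Add(-5, 8))), -3362) = Add(Add(33, Mul(Rational(1, 2), Rational(1, 8), 3)), -3362) = Add(Add(33, Rational(3, 16)), -3362) = Add(Rational(531, 16), -3362) = Rational(-53261, 16)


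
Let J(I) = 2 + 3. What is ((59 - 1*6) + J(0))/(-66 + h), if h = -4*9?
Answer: -29/51 ≈ -0.56863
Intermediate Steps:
J(I) = 5
h = -36
((59 - 1*6) + J(0))/(-66 + h) = ((59 - 1*6) + 5)/(-66 - 36) = ((59 - 6) + 5)/(-102) = (53 + 5)*(-1/102) = 58*(-1/102) = -29/51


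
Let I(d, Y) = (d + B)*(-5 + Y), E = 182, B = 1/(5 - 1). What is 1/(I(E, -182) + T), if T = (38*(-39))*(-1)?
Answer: -4/130395 ≈ -3.0676e-5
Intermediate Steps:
T = 1482 (T = -1482*(-1) = 1482)
B = ¼ (B = 1/4 = ¼ ≈ 0.25000)
I(d, Y) = (-5 + Y)*(¼ + d) (I(d, Y) = (d + ¼)*(-5 + Y) = (¼ + d)*(-5 + Y) = (-5 + Y)*(¼ + d))
1/(I(E, -182) + T) = 1/((-5/4 - 5*182 + (¼)*(-182) - 182*182) + 1482) = 1/((-5/4 - 910 - 91/2 - 33124) + 1482) = 1/(-136323/4 + 1482) = 1/(-130395/4) = -4/130395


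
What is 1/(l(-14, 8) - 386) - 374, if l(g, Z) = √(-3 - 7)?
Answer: -27864315/74503 - I*√10/149006 ≈ -374.0 - 2.1222e-5*I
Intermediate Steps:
l(g, Z) = I*√10 (l(g, Z) = √(-10) = I*√10)
1/(l(-14, 8) - 386) - 374 = 1/(I*√10 - 386) - 374 = 1/(-386 + I*√10) - 374 = -374 + 1/(-386 + I*√10)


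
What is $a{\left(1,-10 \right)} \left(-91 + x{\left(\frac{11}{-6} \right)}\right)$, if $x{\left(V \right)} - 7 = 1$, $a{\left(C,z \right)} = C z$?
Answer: $830$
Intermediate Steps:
$x{\left(V \right)} = 8$ ($x{\left(V \right)} = 7 + 1 = 8$)
$a{\left(1,-10 \right)} \left(-91 + x{\left(\frac{11}{-6} \right)}\right) = 1 \left(-10\right) \left(-91 + 8\right) = \left(-10\right) \left(-83\right) = 830$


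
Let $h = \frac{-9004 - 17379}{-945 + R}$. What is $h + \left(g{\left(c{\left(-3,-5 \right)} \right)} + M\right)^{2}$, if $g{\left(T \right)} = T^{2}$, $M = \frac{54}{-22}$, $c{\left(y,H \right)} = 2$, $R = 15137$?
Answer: $\frac{909145}{1717232} \approx 0.52942$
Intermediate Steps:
$M = - \frac{27}{11}$ ($M = 54 \left(- \frac{1}{22}\right) = - \frac{27}{11} \approx -2.4545$)
$h = - \frac{26383}{14192}$ ($h = \frac{-9004 - 17379}{-945 + 15137} = - \frac{26383}{14192} \approx -1.859$)
$h + \left(g{\left(c{\left(-3,-5 \right)} \right)} + M\right)^{2} = - \frac{26383}{14192} + \left(2^{2} - \frac{27}{11}\right)^{2} = - \frac{26383}{14192} + \left(4 - \frac{27}{11}\right)^{2} = - \frac{26383}{14192} + \left(\frac{17}{11}\right)^{2} = - \frac{26383}{14192} + \frac{289}{121} = \frac{909145}{1717232}$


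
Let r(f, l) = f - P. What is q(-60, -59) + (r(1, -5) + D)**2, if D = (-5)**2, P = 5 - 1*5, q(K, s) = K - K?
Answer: 676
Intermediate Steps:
q(K, s) = 0
P = 0 (P = 5 - 5 = 0)
D = 25
r(f, l) = f (r(f, l) = f - 1*0 = f + 0 = f)
q(-60, -59) + (r(1, -5) + D)**2 = 0 + (1 + 25)**2 = 0 + 26**2 = 0 + 676 = 676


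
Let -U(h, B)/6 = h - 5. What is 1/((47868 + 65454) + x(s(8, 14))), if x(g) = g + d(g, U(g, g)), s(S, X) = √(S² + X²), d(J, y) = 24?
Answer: 56673/6423657728 - √65/6423657728 ≈ 8.8213e-6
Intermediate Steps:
U(h, B) = 30 - 6*h (U(h, B) = -6*(h - 5) = -6*(-5 + h) = 30 - 6*h)
x(g) = 24 + g (x(g) = g + 24 = 24 + g)
1/((47868 + 65454) + x(s(8, 14))) = 1/((47868 + 65454) + (24 + √(8² + 14²))) = 1/(113322 + (24 + √(64 + 196))) = 1/(113322 + (24 + √260)) = 1/(113322 + (24 + 2*√65)) = 1/(113346 + 2*√65)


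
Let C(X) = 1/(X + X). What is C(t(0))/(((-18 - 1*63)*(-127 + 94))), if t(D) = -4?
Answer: -1/21384 ≈ -4.6764e-5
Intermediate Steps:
C(X) = 1/(2*X)
C(t(0))/(((-18 - 1*63)*(-127 + 94))) = ((½)/(-4))/(((-18 - 1*63)*(-127 + 94))) = ((½)*(-¼))/(((-18 - 63)*(-33))) = -1/(8*((-81*(-33)))) = -⅛/2673 = -⅛*1/2673 = -1/21384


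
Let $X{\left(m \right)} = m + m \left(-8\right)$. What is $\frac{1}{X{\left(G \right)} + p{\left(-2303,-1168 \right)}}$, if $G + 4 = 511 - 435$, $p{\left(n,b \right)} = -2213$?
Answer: $- \frac{1}{2717} \approx -0.00036805$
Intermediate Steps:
$G = 72$ ($G = -4 + \left(511 - 435\right) = -4 + 76 = 72$)
$X{\left(m \right)} = - 7 m$ ($X{\left(m \right)} = m - 8 m = - 7 m$)
$\frac{1}{X{\left(G \right)} + p{\left(-2303,-1168 \right)}} = \frac{1}{\left(-7\right) 72 - 2213} = \frac{1}{-504 - 2213} = \frac{1}{-2717} = - \frac{1}{2717}$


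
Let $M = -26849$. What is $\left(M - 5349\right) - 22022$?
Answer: $-54220$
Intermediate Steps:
$\left(M - 5349\right) - 22022 = \left(-26849 - 5349\right) - 22022 = -32198 - 22022 = -54220$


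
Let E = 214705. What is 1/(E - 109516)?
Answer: 1/105189 ≈ 9.5067e-6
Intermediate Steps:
1/(E - 109516) = 1/(214705 - 109516) = 1/105189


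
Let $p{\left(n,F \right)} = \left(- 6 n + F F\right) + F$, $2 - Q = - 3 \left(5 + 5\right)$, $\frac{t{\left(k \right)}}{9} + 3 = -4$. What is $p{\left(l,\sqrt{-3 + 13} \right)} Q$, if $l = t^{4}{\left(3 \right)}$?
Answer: $-3024568192 + 32 \sqrt{10} \approx -3.0246 \cdot 10^{9}$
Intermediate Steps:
$t{\left(k \right)} = -63$ ($t{\left(k \right)} = -27 + 9 \left(-4\right) = -27 - 36 = -63$)
$Q = 32$ ($Q = 2 - - 3 \left(5 + 5\right) = 2 - \left(-3\right) 10 = 2 - -30 = 2 + 30 = 32$)
$l = 15752961$ ($l = \left(-63\right)^{4} = 15752961$)
$p{\left(n,F \right)} = F + F^{2} - 6 n$ ($p{\left(n,F \right)} = \left(- 6 n + F^{2}\right) + F = \left(F^{2} - 6 n\right) + F = F + F^{2} - 6 n$)
$p{\left(l,\sqrt{-3 + 13} \right)} Q = \left(\sqrt{-3 + 13} + \left(\sqrt{-3 + 13}\right)^{2} - 94517766\right) 32 = \left(\sqrt{10} + \left(\sqrt{10}\right)^{2} - 94517766\right) 32 = \left(\sqrt{10} + 10 - 94517766\right) 32 = \left(-94517756 + \sqrt{10}\right) 32 = -3024568192 + 32 \sqrt{10}$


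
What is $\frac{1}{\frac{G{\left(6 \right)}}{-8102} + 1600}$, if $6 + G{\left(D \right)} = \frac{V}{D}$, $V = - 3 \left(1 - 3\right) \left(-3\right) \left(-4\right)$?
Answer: $\frac{4051}{6481597} \approx 0.000625$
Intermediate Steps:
$V = 72$ ($V = \left(-3\right) \left(-2\right) \left(-3\right) \left(-4\right) = 6 \left(-3\right) \left(-4\right) = \left(-18\right) \left(-4\right) = 72$)
$G{\left(D \right)} = -6 + \frac{72}{D}$
$\frac{1}{\frac{G{\left(6 \right)}}{-8102} + 1600} = \frac{1}{\frac{-6 + \frac{72}{6}}{-8102} + 1600} = \frac{1}{\left(-6 + 72 \cdot \frac{1}{6}\right) \left(- \frac{1}{8102}\right) + 1600} = \frac{1}{\left(-6 + 12\right) \left(- \frac{1}{8102}\right) + 1600} = \frac{1}{6 \left(- \frac{1}{8102}\right) + 1600} = \frac{1}{- \frac{3}{4051} + 1600} = \frac{1}{\frac{6481597}{4051}} = \frac{4051}{6481597}$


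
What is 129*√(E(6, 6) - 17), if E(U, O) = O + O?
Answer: 129*I*√5 ≈ 288.45*I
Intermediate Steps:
E(U, O) = 2*O
129*√(E(6, 6) - 17) = 129*√(2*6 - 17) = 129*√(12 - 17) = 129*√(-5) = 129*(I*√5) = 129*I*√5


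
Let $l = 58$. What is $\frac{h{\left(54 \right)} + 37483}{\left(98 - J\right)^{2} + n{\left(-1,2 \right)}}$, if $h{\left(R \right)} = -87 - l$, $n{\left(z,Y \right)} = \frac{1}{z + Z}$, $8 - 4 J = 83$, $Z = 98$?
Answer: $\frac{57948576}{21154649} \approx 2.7393$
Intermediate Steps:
$J = - \frac{75}{4}$ ($J = 2 - \frac{83}{4} = - \frac{75}{4} \approx -18.75$)
$n{\left(z,Y \right)} = \frac{1}{98 + z}$ ($n{\left(z,Y \right)} = \frac{1}{z + 98} = \frac{1}{98 + z}$)
$h{\left(R \right)} = -145$ ($h{\left(R \right)} = -87 - 58 = -145$)
$\frac{h{\left(54 \right)} + 37483}{\left(98 - J\right)^{2} + n{\left(-1,2 \right)}} = \frac{-145 + 37483}{\left(98 - - \frac{75}{4}\right)^{2} + \frac{1}{98 - 1}} = \frac{37338}{\left(98 + \frac{75}{4}\right)^{2} + \frac{1}{97}} = \frac{37338}{\left(\frac{467}{4}\right)^{2} + \frac{1}{97}} = \frac{37338}{\frac{218089}{16} + \frac{1}{97}} = \frac{37338}{\frac{21154649}{1552}} = 37338 \cdot \frac{1552}{21154649} = \frac{57948576}{21154649}$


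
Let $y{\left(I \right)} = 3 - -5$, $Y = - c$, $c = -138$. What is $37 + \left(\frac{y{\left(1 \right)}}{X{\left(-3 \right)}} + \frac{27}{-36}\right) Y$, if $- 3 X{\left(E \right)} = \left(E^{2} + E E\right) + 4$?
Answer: $- \frac{4775}{22} \approx -217.05$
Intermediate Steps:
$Y = 138$ ($Y = \left(-1\right) \left(-138\right) = 138$)
$X{\left(E \right)} = - \frac{4}{3} - \frac{2 E^{2}}{3}$ ($X{\left(E \right)} = - \frac{\left(E^{2} + E E\right) + 4}{3} = - \frac{\left(E^{2} + E^{2}\right) + 4}{3} = - \frac{2 E^{2} + 4}{3} = - \frac{4 + 2 E^{2}}{3} = - \frac{4}{3} - \frac{2 E^{2}}{3}$)
$y{\left(I \right)} = 8$ ($y{\left(I \right)} = 3 + 5 = 8$)
$37 + \left(\frac{y{\left(1 \right)}}{X{\left(-3 \right)}} + \frac{27}{-36}\right) Y = 37 + \left(\frac{8}{- \frac{4}{3} - \frac{2 \left(-3\right)^{2}}{3}} + \frac{27}{-36}\right) 138 = 37 + \left(\frac{8}{- \frac{4}{3} - 6} + 27 \left(- \frac{1}{36}\right)\right) 138 = 37 + \left(\frac{8}{- \frac{4}{3} - 6} - \frac{3}{4}\right) 138 = 37 + \left(\frac{8}{- \frac{22}{3}} - \frac{3}{4}\right) 138 = 37 + \left(8 \left(- \frac{3}{22}\right) - \frac{3}{4}\right) 138 = 37 + \left(- \frac{12}{11} - \frac{3}{4}\right) 138 = 37 - \frac{5589}{22} = - \frac{4775}{22}$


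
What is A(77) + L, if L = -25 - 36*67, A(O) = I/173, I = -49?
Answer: -421650/173 ≈ -2437.3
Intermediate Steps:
A(O) = -49/173
L = -2437 (L = -25 - 2412 = -2437)
A(77) + L = -49/173 - 2437 = -421650/173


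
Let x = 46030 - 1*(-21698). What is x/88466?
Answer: 33864/44233 ≈ 0.76558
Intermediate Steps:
x = 67728 (x = 46030 + 21698 = 67728)
x/88466 = 67728/88466 = 67728*(1/88466) = 33864/44233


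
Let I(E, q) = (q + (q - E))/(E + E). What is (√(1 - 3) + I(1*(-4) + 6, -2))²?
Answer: ¼ - 3*I*√2 ≈ 0.25 - 4.2426*I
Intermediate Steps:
I(E, q) = (-E + 2*q)/(2*E) (I(E, q) = (-E + 2*q)/((2*E)) = (-E + 2*q)*(1/(2*E)) = (-E + 2*q)/(2*E))
(√(1 - 3) + I(1*(-4) + 6, -2))² = (√(1 - 3) + (-2 - (1*(-4) + 6)/2)/(1*(-4) + 6))² = (√(-2) + (-2 - (-4 + 6)/2)/(-4 + 6))² = (I*√2 + (-2 - ½*2)/2)² = (I*√2 + (-2 - 1)/2)² = (I*√2 + (½)*(-3))² = (I*√2 - 3/2)² = (-3/2 + I*√2)²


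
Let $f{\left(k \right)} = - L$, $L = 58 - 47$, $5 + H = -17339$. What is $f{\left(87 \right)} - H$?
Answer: $17333$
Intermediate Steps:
$H = -17344$ ($H = -5 - 17339 = -17344$)
$L = 11$
$f{\left(k \right)} = -11$ ($f{\left(k \right)} = \left(-1\right) 11 = -11$)
$f{\left(87 \right)} - H = -11 - -17344 = -11 + 17344 = 17333$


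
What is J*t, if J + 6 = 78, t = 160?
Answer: 11520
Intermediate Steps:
J = 72 (J = -6 + 78 = 72)
J*t = 72*160 = 11520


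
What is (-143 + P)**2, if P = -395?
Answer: 289444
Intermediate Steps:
(-143 + P)**2 = (-143 - 395)**2 = (-538)**2 = 289444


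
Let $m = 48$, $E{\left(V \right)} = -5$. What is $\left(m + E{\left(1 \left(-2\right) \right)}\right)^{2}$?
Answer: $1849$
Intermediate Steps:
$\left(m + E{\left(1 \left(-2\right) \right)}\right)^{2} = \left(48 - 5\right)^{2} = 43^{2} = 1849$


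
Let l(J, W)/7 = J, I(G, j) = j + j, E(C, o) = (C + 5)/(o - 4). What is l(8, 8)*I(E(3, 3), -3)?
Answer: -336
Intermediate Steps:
E(C, o) = (5 + C)/(-4 + o)
I(G, j) = 2*j
l(J, W) = 7*J
l(8, 8)*I(E(3, 3), -3) = (7*8)*(2*(-3)) = 56*(-6) = -336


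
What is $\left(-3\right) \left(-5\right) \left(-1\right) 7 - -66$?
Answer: $-39$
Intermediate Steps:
$\left(-3\right) \left(-5\right) \left(-1\right) 7 - -66 = 15 \left(-1\right) 7 + 66 = \left(-15\right) 7 + 66 = -105 + 66 = -39$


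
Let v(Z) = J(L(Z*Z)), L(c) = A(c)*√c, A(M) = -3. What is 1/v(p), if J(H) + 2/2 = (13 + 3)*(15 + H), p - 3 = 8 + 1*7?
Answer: -1/625 ≈ -0.0016000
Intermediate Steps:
p = 18 (p = 3 + (8 + 1*7) = 3 + (8 + 7) = 3 + 15 = 18)
L(c) = -3*√c
J(H) = 239 + 16*H (J(H) = -1 + (13 + 3)*(15 + H) = -1 + 16*(15 + H) = -1 + (240 + 16*H) = 239 + 16*H)
v(Z) = 239 - 48*√(Z²) (v(Z) = 239 + 16*(-3*√(Z²)) = 239 - 48*√(Z²))
1/v(p) = 1/(239 - 48*√(18²)) = 1/(239 - 48*√324) = 1/(239 - 48*18) = 1/(239 - 864) = 1/(-625) = -1/625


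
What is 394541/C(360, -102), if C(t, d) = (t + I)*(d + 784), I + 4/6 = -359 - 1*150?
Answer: -1183623/306218 ≈ -3.8653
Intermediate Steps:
I = -1529/3 (I = -⅔ + (-359 - 1*150) = -⅔ + (-359 - 150) = -⅔ - 509 = -1529/3 ≈ -509.67)
C(t, d) = (784 + d)*(-1529/3 + t) (C(t, d) = (t - 1529/3)*(d + 784) = (-1529/3 + t)*(784 + d) = (784 + d)*(-1529/3 + t))
394541/C(360, -102) = 394541/(-1198736/3 + 784*360 - 1529/3*(-102) - 102*360) = 394541/(-1198736/3 + 282240 + 51986 - 36720) = 394541/(-306218/3) = 394541*(-3/306218) = -1183623/306218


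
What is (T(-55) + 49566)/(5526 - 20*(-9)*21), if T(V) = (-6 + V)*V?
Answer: 4811/846 ≈ 5.6868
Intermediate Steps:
T(V) = V*(-6 + V)
(T(-55) + 49566)/(5526 - 20*(-9)*21) = (-55*(-6 - 55) + 49566)/(5526 - 20*(-9)*21) = (-55*(-61) + 49566)/(5526 + 180*21) = (3355 + 49566)/(5526 + 3780) = 52921/9306 = 52921*(1/9306) = 4811/846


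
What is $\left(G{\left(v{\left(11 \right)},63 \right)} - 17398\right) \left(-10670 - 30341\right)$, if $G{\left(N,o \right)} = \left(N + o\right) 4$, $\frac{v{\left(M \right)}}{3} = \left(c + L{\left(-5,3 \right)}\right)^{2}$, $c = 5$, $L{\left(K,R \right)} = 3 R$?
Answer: $606716734$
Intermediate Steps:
$v{\left(M \right)} = 588$ ($v{\left(M \right)} = 3 \left(5 + 3 \cdot 3\right)^{2} = 3 \left(5 + 9\right)^{2} = 3 \cdot 14^{2} = 3 \cdot 196 = 588$)
$G{\left(N,o \right)} = 4 N + 4 o$
$\left(G{\left(v{\left(11 \right)},63 \right)} - 17398\right) \left(-10670 - 30341\right) = \left(\left(4 \cdot 588 + 4 \cdot 63\right) - 17398\right) \left(-10670 - 30341\right) = \left(\left(2352 + 252\right) - 17398\right) \left(-41011\right) = \left(2604 - 17398\right) \left(-41011\right) = \left(-14794\right) \left(-41011\right) = 606716734$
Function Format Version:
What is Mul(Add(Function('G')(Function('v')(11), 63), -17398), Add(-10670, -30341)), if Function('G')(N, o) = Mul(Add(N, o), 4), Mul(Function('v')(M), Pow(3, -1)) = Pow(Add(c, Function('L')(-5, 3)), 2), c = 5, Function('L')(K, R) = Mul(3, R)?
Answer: 606716734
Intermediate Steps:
Function('v')(M) = 588 (Function('v')(M) = Mul(3, Pow(Add(5, Mul(3, 3)), 2)) = Mul(3, Pow(Add(5, 9), 2)) = Mul(3, Pow(14, 2)) = Mul(3, 196) = 588)
Function('G')(N, o) = Add(Mul(4, N), Mul(4, o))
Mul(Add(Function('G')(Function('v')(11), 63), -17398), Add(-10670, -30341)) = Mul(Add(Add(Mul(4, 588), Mul(4, 63)), -17398), Add(-10670, -30341)) = Mul(Add(Add(2352, 252), -17398), -41011) = Mul(Add(2604, -17398), -41011) = Mul(-14794, -41011) = 606716734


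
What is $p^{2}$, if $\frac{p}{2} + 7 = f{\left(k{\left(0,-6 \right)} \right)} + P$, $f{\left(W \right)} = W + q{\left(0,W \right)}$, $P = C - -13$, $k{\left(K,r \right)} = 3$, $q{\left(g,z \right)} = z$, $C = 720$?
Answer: $2143296$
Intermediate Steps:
$P = 733$ ($P = 720 - -13 = 720 + 13 = 733$)
$f{\left(W \right)} = 2 W$ ($f{\left(W \right)} = W + W = 2 W$)
$p = 1464$ ($p = -14 + 2 \left(2 \cdot 3 + 733\right) = -14 + 2 \left(6 + 733\right) = -14 + 2 \cdot 739 = -14 + 1478 = 1464$)
$p^{2} = 1464^{2} = 2143296$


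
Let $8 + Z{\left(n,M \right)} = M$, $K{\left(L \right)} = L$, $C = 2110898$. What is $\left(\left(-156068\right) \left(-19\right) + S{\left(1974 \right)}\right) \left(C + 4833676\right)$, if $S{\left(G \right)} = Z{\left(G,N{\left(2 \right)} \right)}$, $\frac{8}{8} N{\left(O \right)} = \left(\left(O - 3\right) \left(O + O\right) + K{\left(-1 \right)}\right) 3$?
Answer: $20592530000406$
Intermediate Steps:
$N{\left(O \right)} = -3 + 6 O \left(-3 + O\right)$ ($N{\left(O \right)} = \left(\left(O - 3\right) \left(O + O\right) - 1\right) 3 = \left(\left(-3 + O\right) 2 O - 1\right) 3 = \left(2 O \left(-3 + O\right) - 1\right) 3 = \left(-1 + 2 O \left(-3 + O\right)\right) 3 = -3 + 6 O \left(-3 + O\right)$)
$Z{\left(n,M \right)} = -8 + M$
$S{\left(G \right)} = -23$ ($S{\left(G \right)} = -8 - \left(39 - 24\right) = -8 - 15 = -23$)
$\left(\left(-156068\right) \left(-19\right) + S{\left(1974 \right)}\right) \left(C + 4833676\right) = \left(\left(-156068\right) \left(-19\right) - 23\right) \left(2110898 + 4833676\right) = \left(2965292 - 23\right) 6944574 = 2965269 \cdot 6944574 = 20592530000406$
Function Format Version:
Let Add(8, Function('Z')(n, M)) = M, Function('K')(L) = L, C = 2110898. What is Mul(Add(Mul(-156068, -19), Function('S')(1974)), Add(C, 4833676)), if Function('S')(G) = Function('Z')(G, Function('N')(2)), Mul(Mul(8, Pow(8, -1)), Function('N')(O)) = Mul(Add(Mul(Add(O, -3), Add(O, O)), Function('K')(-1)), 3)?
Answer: 20592530000406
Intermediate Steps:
Function('N')(O) = Add(-3, Mul(6, O, Add(-3, O))) (Function('N')(O) = Mul(Add(Mul(Add(O, -3), Add(O, O)), -1), 3) = Mul(Add(Mul(Add(-3, O), Mul(2, O)), -1), 3) = Mul(Add(Mul(2, O, Add(-3, O)), -1), 3) = Mul(Add(-1, Mul(2, O, Add(-3, O))), 3) = Add(-3, Mul(6, O, Add(-3, O))))
Function('Z')(n, M) = Add(-8, M)
Function('S')(G) = -23 (Function('S')(G) = Add(-8, Add(-3, Mul(-18, 2), Mul(6, Pow(2, 2)))) = Add(-8, Add(-3, -36, Mul(6, 4))) = Add(-8, Add(-3, -36, 24)) = Add(-8, -15) = -23)
Mul(Add(Mul(-156068, -19), Function('S')(1974)), Add(C, 4833676)) = Mul(Add(Mul(-156068, -19), -23), Add(2110898, 4833676)) = Mul(Add(2965292, -23), 6944574) = Mul(2965269, 6944574) = 20592530000406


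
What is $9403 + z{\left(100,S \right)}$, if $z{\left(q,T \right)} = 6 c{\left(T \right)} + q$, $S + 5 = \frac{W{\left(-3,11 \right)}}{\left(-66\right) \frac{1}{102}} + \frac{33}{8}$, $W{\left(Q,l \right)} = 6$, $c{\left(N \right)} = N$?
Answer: $\frac{415453}{44} \approx 9442.1$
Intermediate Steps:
$S = - \frac{893}{88}$ ($S = -5 + \left(\frac{6}{\left(-66\right) \frac{1}{102}} + \frac{33}{8}\right) = -5 + \left(\frac{6}{\left(-66\right) \frac{1}{102}} + 33 \cdot \frac{1}{8}\right) = -5 + \left(\frac{6}{- \frac{11}{17}} + \frac{33}{8}\right) = -5 + \left(6 \left(- \frac{17}{11}\right) + \frac{33}{8}\right) = -5 + \left(- \frac{102}{11} + \frac{33}{8}\right) = -5 - \frac{453}{88} = - \frac{893}{88} \approx -10.148$)
$z{\left(q,T \right)} = q + 6 T$ ($z{\left(q,T \right)} = 6 T + q = q + 6 T$)
$9403 + z{\left(100,S \right)} = 9403 + \left(100 + 6 \left(- \frac{893}{88}\right)\right) = 9403 + \left(100 - \frac{2679}{44}\right) = 9403 + \frac{1721}{44} = \frac{415453}{44}$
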